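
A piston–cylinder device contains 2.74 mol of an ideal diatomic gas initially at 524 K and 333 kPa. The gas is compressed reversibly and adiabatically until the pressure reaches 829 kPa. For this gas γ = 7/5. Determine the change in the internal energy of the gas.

8880 J

V₁ = nRT₁/P₁ = 2.74×8.314×524/333 = 35.8 L.
Adiabatic: T₂/T₁ = (P₂/P₁)^((γ−1)/γ) ⇒ T₂ = 524×(2.49)^0.286 = 680 K; V₂ = 18.7 L.
For an ideal gas ΔU = nCvΔT with Cv = (5/2)R = 20.8 J/(mol·K).
ΔU = 2.74×20.8×(680−524) = 8880 J.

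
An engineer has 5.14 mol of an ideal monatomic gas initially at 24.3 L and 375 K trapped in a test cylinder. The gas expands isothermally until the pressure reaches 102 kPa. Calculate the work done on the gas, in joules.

-29900 J

P₁ = nRT₁/V₁ = 5.14×8.314×375/24.3 = 659 kPa.
Isothermal: T stays 375 K; PV = const ⇒ V₂ = 157 L, P₂ = 102 kPa.
W = nRT ln(V₂/V₁) = 5.14×8.314×375×ln(6.47) = 29900 J.
Work done on the gas = −W_by = -29900 J.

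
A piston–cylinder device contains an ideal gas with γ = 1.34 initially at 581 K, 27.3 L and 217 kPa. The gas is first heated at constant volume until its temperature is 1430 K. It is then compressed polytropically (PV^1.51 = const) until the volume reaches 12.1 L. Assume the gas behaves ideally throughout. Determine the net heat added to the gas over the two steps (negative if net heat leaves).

n = P₁V₁/(RT₁) = 217×27.3/(8.314×581) = 1.23 mol.
Step 1 — Isochoric: V stays 27.3 L; P/T = const ⇒ T₂ = 1430 K, P₂ = 534 kPa.
W = 0 (no volume change).
ΔU = nCvΔT = 1.23×24.5×(1430−581) = 25500 J.
Q = ΔU = 25500 J.
State after step 1: P = 534 kPa, V = 27.3 L, T = 1430 K.
Step 2 — Polytropic n=1.51: T₂ = T₁(V₁/V₂)^(n−1) = 1430×(2.26)^0.51 = 2170 K; P₂ = P₁(V₁/V₂)^n = 1820 kPa.
W = (P₁V₁−P₂V₂)/(n−1) = (534×27.3−1820×12.1)/0.51 = -14700 J.
ΔU = nCvΔT = 1.23×24.5×(2170−1430) = 22100 J.
Q = ΔU + W = 7350 J.
Net over both steps: W = -14700 J, Q = 32800 J, ΔU = 47500 J.

32800 J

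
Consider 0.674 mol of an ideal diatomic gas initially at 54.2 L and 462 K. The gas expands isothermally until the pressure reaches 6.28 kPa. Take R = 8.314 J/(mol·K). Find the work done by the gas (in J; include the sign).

5250 J

P₁ = nRT₁/V₁ = 0.674×8.314×462/54.2 = 47.8 kPa.
Isothermal: T stays 462 K; PV = const ⇒ V₂ = 412 L, P₂ = 6.28 kPa.
W = nRT ln(V₂/V₁) = 0.674×8.314×462×ln(7.61) = 5250 J.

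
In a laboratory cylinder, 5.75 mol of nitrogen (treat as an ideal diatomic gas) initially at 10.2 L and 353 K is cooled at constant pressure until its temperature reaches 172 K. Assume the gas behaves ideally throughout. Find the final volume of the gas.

P₁ = nRT₁/V₁ = 5.75×8.314×353/10.2 = 1650 kPa.
Isobaric: P stays 1650 kPa; V/T = const ⇒ T₂ = 172 K, V₂ = 4.97 L.

4.97 L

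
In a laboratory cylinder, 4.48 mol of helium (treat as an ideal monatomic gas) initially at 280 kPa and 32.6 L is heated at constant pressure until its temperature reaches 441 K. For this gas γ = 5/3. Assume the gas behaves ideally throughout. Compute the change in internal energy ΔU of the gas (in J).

T₁ = P₁V₁/(nR) = 280×32.6/(4.48×8.314) = 245 K.
Isobaric: P stays 280 kPa; V/T = const ⇒ T₂ = 441 K, V₂ = 58.7 L.
For an ideal gas ΔU = nCvΔT with Cv = (3/2)R = 12.5 J/(mol·K).
ΔU = 4.48×12.5×(441−245) = 10900 J.

10900 J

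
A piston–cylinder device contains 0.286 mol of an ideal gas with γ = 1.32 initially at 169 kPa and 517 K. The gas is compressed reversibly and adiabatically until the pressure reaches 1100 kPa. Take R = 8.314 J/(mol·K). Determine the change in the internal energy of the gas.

V₁ = nRT₁/P₁ = 0.286×8.314×517/169 = 7.27 L.
Adiabatic: T₂/T₁ = (P₂/P₁)^((γ−1)/γ) ⇒ T₂ = 517×(6.51)^0.242 = 814 K; V₂ = 1.76 L.
For an ideal gas ΔU = nCvΔT with Cv = R/(γ−1) = 26.0 J/(mol·K).
ΔU = 0.286×26.0×(814−517) = 2210 J.

2210 J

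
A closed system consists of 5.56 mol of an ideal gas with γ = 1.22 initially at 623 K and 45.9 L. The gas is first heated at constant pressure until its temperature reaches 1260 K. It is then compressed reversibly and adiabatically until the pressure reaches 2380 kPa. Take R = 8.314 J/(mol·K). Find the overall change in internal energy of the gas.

206000 J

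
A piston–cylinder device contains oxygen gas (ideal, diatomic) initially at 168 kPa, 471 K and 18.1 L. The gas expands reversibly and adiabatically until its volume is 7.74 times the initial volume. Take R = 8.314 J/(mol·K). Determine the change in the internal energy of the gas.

-4250 J

n = P₁V₁/(RT₁) = 168×18.1/(8.314×471) = 0.777 mol.
Adiabatic: TV^(γ−1) = const ⇒ T₂ = 471×(0.129)^0.400 = 208 K; PV^γ = const ⇒ P₂ = 9.57 kPa.
For an ideal gas ΔU = nCvΔT with Cv = (5/2)R = 20.8 J/(mol·K).
ΔU = 0.777×20.8×(208−471) = -4250 J.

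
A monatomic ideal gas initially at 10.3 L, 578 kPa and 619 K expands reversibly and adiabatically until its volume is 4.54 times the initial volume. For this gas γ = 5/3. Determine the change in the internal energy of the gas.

n = P₁V₁/(RT₁) = 578×10.3/(8.314×619) = 1.16 mol.
Adiabatic: TV^(γ−1) = const ⇒ T₂ = 619×(0.220)^0.667 = 226 K; PV^γ = const ⇒ P₂ = 46.4 kPa.
For an ideal gas ΔU = nCvΔT with Cv = (3/2)R = 12.5 J/(mol·K).
ΔU = 1.16×12.5×(226−619) = -5670 J.

-5670 J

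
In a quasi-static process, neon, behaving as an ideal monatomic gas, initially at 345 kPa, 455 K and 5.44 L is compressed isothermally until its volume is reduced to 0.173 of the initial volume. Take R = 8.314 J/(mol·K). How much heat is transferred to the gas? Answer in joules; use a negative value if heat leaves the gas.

-3290 J

n = P₁V₁/(RT₁) = 345×5.44/(8.314×455) = 0.496 mol.
Isothermal: T stays 455 K; PV = const ⇒ V₂ = 0.941 L, P₂ = 1990 kPa.
ΔU = 0 (ideal gas, T constant).
W = nRT ln(V₂/V₁) = 0.496×8.314×455×ln(0.173) = -3290 J.
Q = ΔU + W = -3290 J.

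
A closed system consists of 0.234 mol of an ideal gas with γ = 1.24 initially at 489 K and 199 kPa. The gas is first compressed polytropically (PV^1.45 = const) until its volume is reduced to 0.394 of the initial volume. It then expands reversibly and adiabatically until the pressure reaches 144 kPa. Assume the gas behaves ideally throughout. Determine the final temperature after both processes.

538 K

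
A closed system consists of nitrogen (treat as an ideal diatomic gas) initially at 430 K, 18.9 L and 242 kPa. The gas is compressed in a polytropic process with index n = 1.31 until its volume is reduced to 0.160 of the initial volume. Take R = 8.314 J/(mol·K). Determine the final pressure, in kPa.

Polytropic n=1.31: T₂ = T₁(V₁/V₂)^(n−1) = 430×(6.25)^0.31 = 759 K; P₂ = P₁(V₁/V₂)^n = 2670 kPa.

2670 kPa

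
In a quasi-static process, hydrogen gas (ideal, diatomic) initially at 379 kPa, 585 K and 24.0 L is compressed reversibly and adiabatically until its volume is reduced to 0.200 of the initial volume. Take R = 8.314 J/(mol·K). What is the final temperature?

1110 K

Adiabatic: TV^(γ−1) = const ⇒ T₂ = 585×(5.00)^0.400 = 1110 K; PV^γ = const ⇒ P₂ = 3610 kPa.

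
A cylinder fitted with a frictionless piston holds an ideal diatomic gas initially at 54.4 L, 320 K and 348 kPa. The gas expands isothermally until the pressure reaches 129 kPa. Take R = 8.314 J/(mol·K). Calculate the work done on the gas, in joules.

-18800 J

n = P₁V₁/(RT₁) = 348×54.4/(8.314×320) = 7.12 mol.
Isothermal: T stays 320 K; PV = const ⇒ V₂ = 147 L, P₂ = 129 kPa.
W = nRT ln(V₂/V₁) = 7.12×8.314×320×ln(2.70) = 18800 J.
Work done on the gas = −W_by = -18800 J.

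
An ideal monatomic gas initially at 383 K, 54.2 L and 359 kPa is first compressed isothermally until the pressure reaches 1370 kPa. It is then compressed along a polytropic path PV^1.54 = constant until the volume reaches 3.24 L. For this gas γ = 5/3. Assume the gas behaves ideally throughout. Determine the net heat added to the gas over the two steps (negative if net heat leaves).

-34400 J

n = P₁V₁/(RT₁) = 359×54.2/(8.314×383) = 6.11 mol.
Step 1 — Isothermal: T stays 383 K; PV = const ⇒ V₂ = 14.2 L, P₂ = 1370 kPa.
ΔU = 0 (ideal gas, T constant).
W = nRT ln(V₂/V₁) = 6.11×8.314×383×ln(0.262) = -26100 J.
Q = ΔU + W = -26100 J.
State after step 1: P = 1370 kPa, V = 14.2 L, T = 383 K.
Step 2 — Polytropic n=1.54: T₂ = T₁(V₁/V₂)^(n−1) = 383×(4.38)^0.54 = 851 K; P₂ = P₁(V₁/V₂)^n = 13300 kPa.
W = (P₁V₁−P₂V₂)/(n−1) = (1370×14.2−13300×3.24)/0.54 = -44000 J.
ΔU = nCvΔT = 6.11×12.5×(851−383) = 35600 J.
Q = ΔU + W = -8360 J.
Net over both steps: W = -70100 J, Q = -34400 J, ΔU = 35600 J.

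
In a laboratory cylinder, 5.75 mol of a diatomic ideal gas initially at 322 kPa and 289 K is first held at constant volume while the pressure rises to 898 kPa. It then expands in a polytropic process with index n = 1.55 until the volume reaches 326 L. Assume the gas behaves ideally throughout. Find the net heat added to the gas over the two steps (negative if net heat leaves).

44100 J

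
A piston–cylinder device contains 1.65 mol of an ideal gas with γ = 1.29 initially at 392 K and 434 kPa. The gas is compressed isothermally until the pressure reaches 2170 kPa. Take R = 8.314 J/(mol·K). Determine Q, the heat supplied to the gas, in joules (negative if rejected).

V₁ = nRT₁/P₁ = 1.65×8.314×392/434 = 12.4 L.
Isothermal: T stays 392 K; PV = const ⇒ V₂ = 2.48 L, P₂ = 2170 kPa.
ΔU = 0 (ideal gas, T constant).
W = nRT ln(V₂/V₁) = 1.65×8.314×392×ln(0.200) = -8650 J.
Q = ΔU + W = -8650 J.

-8650 J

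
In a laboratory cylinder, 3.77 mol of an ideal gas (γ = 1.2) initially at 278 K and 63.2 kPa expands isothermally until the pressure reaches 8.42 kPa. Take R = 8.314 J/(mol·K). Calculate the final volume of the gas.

1030 L

V₁ = nRT₁/P₁ = 3.77×8.314×278/63.2 = 138 L.
Isothermal: T stays 278 K; PV = const ⇒ V₂ = 1030 L, P₂ = 8.42 kPa.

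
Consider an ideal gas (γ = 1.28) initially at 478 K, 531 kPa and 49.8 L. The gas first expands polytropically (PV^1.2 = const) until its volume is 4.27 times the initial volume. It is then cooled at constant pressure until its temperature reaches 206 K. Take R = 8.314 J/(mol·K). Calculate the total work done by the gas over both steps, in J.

24900 J

n = P₁V₁/(RT₁) = 531×49.8/(8.314×478) = 6.65 mol.
Step 1 — Polytropic n=1.2: T₂ = T₁(V₁/V₂)^(n−1) = 478×(0.234)^0.20 = 358 K; P₂ = P₁(V₁/V₂)^n = 93.0 kPa.
W = (P₁V₁−P₂V₂)/(n−1) = (531×49.8−93.0×213)/0.20 = 33300 J.
ΔU = nCvΔT = 6.65×29.7×(358−478) = -23800 J.
Q = ΔU + W = 9520 J.
State after step 1: P = 93.0 kPa, V = 213 L, T = 358 K.
Step 2 — Isobaric: P stays 93.0 kPa; V/T = const ⇒ T₂ = 206 K, V₂ = 123 L.
W = PΔV = 93.0×(123−213) kPa·L = -8380 J.
ΔU = nCvΔT = 6.65×29.7×(206−358) = -29900 J.
Q = ΔU + W = nCpΔT = -38300 J.
Net over both steps: W = 24900 J, Q = -28800 J, ΔU = -53700 J.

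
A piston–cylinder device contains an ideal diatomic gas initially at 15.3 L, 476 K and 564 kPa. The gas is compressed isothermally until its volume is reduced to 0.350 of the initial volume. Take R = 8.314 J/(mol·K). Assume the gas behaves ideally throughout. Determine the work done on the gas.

n = P₁V₁/(RT₁) = 564×15.3/(8.314×476) = 2.18 mol.
Isothermal: T stays 476 K; PV = const ⇒ V₂ = 5.35 L, P₂ = 1610 kPa.
W = nRT ln(V₂/V₁) = 2.18×8.314×476×ln(0.350) = -9060 J.
Work done on the gas = −W_by = 9060 J.

9060 J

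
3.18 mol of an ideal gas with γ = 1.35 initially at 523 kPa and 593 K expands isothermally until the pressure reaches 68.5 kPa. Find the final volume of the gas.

V₁ = nRT₁/P₁ = 3.18×8.314×593/523 = 30.0 L.
Isothermal: T stays 593 K; PV = const ⇒ V₂ = 229 L, P₂ = 68.5 kPa.

229 L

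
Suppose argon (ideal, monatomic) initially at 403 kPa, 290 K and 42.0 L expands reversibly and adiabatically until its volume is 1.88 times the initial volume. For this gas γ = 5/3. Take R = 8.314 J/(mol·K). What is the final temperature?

190 K

Adiabatic: TV^(γ−1) = const ⇒ T₂ = 290×(0.532)^0.667 = 190 K; PV^γ = const ⇒ P₂ = 141 kPa.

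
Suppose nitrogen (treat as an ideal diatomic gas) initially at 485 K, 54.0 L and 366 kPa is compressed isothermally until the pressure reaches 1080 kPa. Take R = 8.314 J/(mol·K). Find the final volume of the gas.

18.3 L

Isothermal: T stays 485 K; PV = const ⇒ V₂ = 18.3 L, P₂ = 1080 kPa.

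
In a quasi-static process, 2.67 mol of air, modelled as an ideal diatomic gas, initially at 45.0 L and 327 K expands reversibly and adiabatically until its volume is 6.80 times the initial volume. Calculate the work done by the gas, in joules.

9720 J

P₁ = nRT₁/V₁ = 2.67×8.314×327/45.0 = 161 kPa.
Adiabatic: TV^(γ−1) = const ⇒ T₂ = 327×(0.147)^0.400 = 152 K; PV^γ = const ⇒ P₂ = 11.0 kPa.
ΔU = nCvΔT = 2.67×20.8×(152−327) = -9720 J.
Q = 0 for an adiabatic process, so W = −ΔU = 9720 J.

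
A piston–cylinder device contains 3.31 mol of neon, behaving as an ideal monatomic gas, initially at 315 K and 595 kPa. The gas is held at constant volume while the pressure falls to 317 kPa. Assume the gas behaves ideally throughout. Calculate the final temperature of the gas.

V₁ = nRT₁/P₁ = 3.31×8.314×315/595 = 14.6 L.
Isochoric: V stays 14.6 L; P/T = const ⇒ T₂ = 168 K, P₂ = 317 kPa.

168 K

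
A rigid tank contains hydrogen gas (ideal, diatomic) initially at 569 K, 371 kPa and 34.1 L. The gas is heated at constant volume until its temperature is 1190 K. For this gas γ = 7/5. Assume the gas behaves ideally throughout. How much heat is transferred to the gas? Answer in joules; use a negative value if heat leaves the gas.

34500 J

n = P₁V₁/(RT₁) = 371×34.1/(8.314×569) = 2.67 mol.
Isochoric: V stays 34.1 L; P/T = const ⇒ T₂ = 1190 K, P₂ = 776 kPa.
W = 0 (no volume change).
ΔU = nCvΔT = 2.67×20.8×(1190−569) = 34500 J.
Q = ΔU = 34500 J.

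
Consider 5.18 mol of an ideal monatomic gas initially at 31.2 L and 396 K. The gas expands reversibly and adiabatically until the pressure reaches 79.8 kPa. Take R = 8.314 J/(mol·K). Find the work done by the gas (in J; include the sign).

P₁ = nRT₁/V₁ = 5.18×8.314×396/31.2 = 547 kPa.
Adiabatic: T₂/T₁ = (P₂/P₁)^((γ−1)/γ) ⇒ T₂ = 396×(0.146)^0.400 = 183 K; V₂ = 99.0 L.
ΔU = nCvΔT = 5.18×12.5×(183−396) = -13700 J.
Q = 0 for an adiabatic process, so W = −ΔU = 13700 J.

13700 J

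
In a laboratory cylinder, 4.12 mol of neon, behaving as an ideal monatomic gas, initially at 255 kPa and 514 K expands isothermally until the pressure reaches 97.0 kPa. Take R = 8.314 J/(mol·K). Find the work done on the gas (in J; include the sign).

V₁ = nRT₁/P₁ = 4.12×8.314×514/255 = 69.0 L.
Isothermal: T stays 514 K; PV = const ⇒ V₂ = 182 L, P₂ = 97.0 kPa.
W = nRT ln(V₂/V₁) = 4.12×8.314×514×ln(2.63) = 17000 J.
Work done on the gas = −W_by = -17000 J.

-17000 J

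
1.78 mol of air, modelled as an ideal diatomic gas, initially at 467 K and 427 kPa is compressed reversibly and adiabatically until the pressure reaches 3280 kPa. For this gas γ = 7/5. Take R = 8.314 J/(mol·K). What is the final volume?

V₁ = nRT₁/P₁ = 1.78×8.314×467/427 = 16.2 L.
Adiabatic: T₂/T₁ = (P₂/P₁)^((γ−1)/γ) ⇒ T₂ = 467×(7.68)^0.286 = 836 K; V₂ = 3.77 L.

3.77 L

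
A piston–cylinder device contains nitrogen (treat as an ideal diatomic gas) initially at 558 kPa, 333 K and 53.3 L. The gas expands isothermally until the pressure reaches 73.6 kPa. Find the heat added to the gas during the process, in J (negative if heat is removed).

60200 J

n = P₁V₁/(RT₁) = 558×53.3/(8.314×333) = 10.7 mol.
Isothermal: T stays 333 K; PV = const ⇒ V₂ = 404 L, P₂ = 73.6 kPa.
ΔU = 0 (ideal gas, T constant).
W = nRT ln(V₂/V₁) = 10.7×8.314×333×ln(7.58) = 60200 J.
Q = ΔU + W = 60200 J.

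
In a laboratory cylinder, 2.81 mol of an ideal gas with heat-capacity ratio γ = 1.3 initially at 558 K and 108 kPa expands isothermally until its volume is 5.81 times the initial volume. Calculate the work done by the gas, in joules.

22900 J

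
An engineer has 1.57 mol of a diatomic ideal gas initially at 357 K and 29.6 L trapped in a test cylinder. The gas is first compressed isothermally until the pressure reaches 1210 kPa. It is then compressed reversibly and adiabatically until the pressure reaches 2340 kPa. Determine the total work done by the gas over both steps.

-11900 J

P₁ = nRT₁/V₁ = 1.57×8.314×357/29.6 = 157 kPa.
Step 1 — Isothermal: T stays 357 K; PV = const ⇒ V₂ = 3.85 L, P₂ = 1210 kPa.
ΔU = 0 (ideal gas, T constant).
W = nRT ln(V₂/V₁) = 1.57×8.314×357×ln(0.130) = -9500 J.
Q = ΔU + W = -9500 J.
State after step 1: P = 1210 kPa, V = 3.85 L, T = 357 K.
Step 2 — Adiabatic: T₂/T₁ = (P₂/P₁)^((γ−1)/γ) ⇒ T₂ = 357×(1.93)^0.286 = 431 K; V₂ = 2.40 L.
ΔU = nCvΔT = 1.57×20.8×(431−357) = 2420 J.
Q = 0 for an adiabatic process, so W = −ΔU = -2420 J.
Net over both steps: W = -11900 J, Q = -9500 J, ΔU = 2420 J.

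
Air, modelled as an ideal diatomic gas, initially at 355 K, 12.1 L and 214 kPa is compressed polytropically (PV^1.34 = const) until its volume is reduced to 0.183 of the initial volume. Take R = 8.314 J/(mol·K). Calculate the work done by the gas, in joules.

-5950 J

n = P₁V₁/(RT₁) = 214×12.1/(8.314×355) = 0.877 mol.
Polytropic n=1.34: T₂ = T₁(V₁/V₂)^(n−1) = 355×(5.46)^0.34 = 632 K; P₂ = P₁(V₁/V₂)^n = 2080 kPa.
W = (P₁V₁−P₂V₂)/(n−1) = (214×12.1−2080×2.21)/0.34 = -5950 J.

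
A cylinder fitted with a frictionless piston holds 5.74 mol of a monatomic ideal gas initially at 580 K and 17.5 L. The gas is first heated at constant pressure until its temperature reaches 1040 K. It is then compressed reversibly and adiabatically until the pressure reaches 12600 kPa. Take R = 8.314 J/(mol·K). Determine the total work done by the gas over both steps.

P₁ = nRT₁/V₁ = 5.74×8.314×580/17.5 = 1580 kPa.
Step 1 — Isobaric: P stays 1580 kPa; V/T = const ⇒ T₂ = 1040 K, V₂ = 31.4 L.
W = PΔV = 1580×(31.4−17.5) kPa·L = 22000 J.
ΔU = nCvΔT = 5.74×12.5×(1040−580) = 32900 J.
Q = ΔU + W = nCpΔT = 54900 J.
State after step 1: P = 1580 kPa, V = 31.4 L, T = 1040 K.
Step 2 — Adiabatic: T₂/T₁ = (P₂/P₁)^((γ−1)/γ) ⇒ T₂ = 1040×(7.97)^0.400 = 2390 K; V₂ = 9.03 L.
ΔU = nCvΔT = 5.74×12.5×(2390−1040) = 96300 J.
Q = 0 for an adiabatic process, so W = −ΔU = -96300 J.
Net over both steps: W = -74300 J, Q = 54900 J, ΔU = 129000 J.

-74300 J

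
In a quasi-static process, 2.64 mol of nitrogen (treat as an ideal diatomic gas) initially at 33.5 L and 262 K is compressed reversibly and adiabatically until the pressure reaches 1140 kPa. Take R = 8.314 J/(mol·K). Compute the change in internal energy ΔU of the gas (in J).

P₁ = nRT₁/V₁ = 2.64×8.314×262/33.5 = 172 kPa.
Adiabatic: T₂/T₁ = (P₂/P₁)^((γ−1)/γ) ⇒ T₂ = 262×(6.64)^0.286 = 450 K; V₂ = 8.66 L.
For an ideal gas ΔU = nCvΔT with Cv = (5/2)R = 20.8 J/(mol·K).
ΔU = 2.64×20.8×(450−262) = 10300 J.

10300 J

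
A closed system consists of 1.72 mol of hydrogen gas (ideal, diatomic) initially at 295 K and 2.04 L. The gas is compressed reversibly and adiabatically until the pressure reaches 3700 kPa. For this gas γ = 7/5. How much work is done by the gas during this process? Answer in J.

P₁ = nRT₁/V₁ = 1.72×8.314×295/2.04 = 2070 kPa.
Adiabatic: T₂/T₁ = (P₂/P₁)^((γ−1)/γ) ⇒ T₂ = 295×(1.79)^0.286 = 348 K; V₂ = 1.35 L.
ΔU = nCvΔT = 1.72×20.8×(348−295) = 1910 J.
Q = 0 for an adiabatic process, so W = −ΔU = -1910 J.

-1910 J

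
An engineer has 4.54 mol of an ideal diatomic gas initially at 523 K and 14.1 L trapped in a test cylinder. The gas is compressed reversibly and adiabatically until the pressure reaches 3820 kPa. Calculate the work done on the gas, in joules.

16400 J

P₁ = nRT₁/V₁ = 4.54×8.314×523/14.1 = 1400 kPa.
Adiabatic: T₂/T₁ = (P₂/P₁)^((γ−1)/γ) ⇒ T₂ = 523×(2.73)^0.286 = 697 K; V₂ = 6.88 L.
ΔU = nCvΔT = 4.54×20.8×(697−523) = 16400 J.
Q = 0 for an adiabatic process, so W = −ΔU = -16400 J.
Work done on the gas = −W_by = 16400 J.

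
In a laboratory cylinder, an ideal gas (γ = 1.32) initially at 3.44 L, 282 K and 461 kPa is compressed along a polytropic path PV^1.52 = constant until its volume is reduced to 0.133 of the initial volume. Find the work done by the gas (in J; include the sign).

n = P₁V₁/(RT₁) = 461×3.44/(8.314×282) = 0.676 mol.
Polytropic n=1.52: T₂ = T₁(V₁/V₂)^(n−1) = 282×(7.52)^0.52 = 805 K; P₂ = P₁(V₁/V₂)^n = 9900 kPa.
W = (P₁V₁−P₂V₂)/(n−1) = (461×3.44−9900×0.458)/0.52 = -5660 J.

-5660 J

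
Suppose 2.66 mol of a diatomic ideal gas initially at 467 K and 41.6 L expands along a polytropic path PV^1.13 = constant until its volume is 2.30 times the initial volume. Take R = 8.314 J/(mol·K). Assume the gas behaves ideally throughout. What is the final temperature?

419 K

P₁ = nRT₁/V₁ = 2.66×8.314×467/41.6 = 248 kPa.
Polytropic n=1.13: T₂ = T₁(V₁/V₂)^(n−1) = 467×(0.435)^0.13 = 419 K; P₂ = P₁(V₁/V₂)^n = 96.9 kPa.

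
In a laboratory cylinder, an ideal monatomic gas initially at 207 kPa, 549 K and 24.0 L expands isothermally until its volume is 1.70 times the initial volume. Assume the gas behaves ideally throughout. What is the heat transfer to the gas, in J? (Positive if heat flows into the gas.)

2640 J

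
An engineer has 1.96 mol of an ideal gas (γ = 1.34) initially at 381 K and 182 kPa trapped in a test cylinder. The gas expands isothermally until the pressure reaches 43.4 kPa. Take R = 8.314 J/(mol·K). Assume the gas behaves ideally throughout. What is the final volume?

V₁ = nRT₁/P₁ = 1.96×8.314×381/182 = 34.1 L.
Isothermal: T stays 381 K; PV = const ⇒ V₂ = 143 L, P₂ = 43.4 kPa.

143 L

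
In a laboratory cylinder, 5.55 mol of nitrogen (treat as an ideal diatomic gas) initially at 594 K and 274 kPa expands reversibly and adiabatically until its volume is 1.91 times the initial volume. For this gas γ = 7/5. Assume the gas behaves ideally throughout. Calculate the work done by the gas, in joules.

V₁ = nRT₁/P₁ = 5.55×8.314×594/274 = 100 L.
Adiabatic: TV^(γ−1) = const ⇒ T₂ = 594×(0.524)^0.400 = 459 K; PV^γ = const ⇒ P₂ = 111 kPa.
ΔU = nCvΔT = 5.55×20.8×(459−594) = -15600 J.
Q = 0 for an adiabatic process, so W = −ΔU = 15600 J.

15600 J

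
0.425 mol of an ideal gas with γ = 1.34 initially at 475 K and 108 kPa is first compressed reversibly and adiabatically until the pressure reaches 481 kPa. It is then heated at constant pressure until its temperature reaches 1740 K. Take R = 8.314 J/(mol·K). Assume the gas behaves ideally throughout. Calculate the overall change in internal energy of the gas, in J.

V₁ = nRT₁/P₁ = 0.425×8.314×475/108 = 15.5 L.
Step 1 — Adiabatic: T₂/T₁ = (P₂/P₁)^((γ−1)/γ) ⇒ T₂ = 475×(4.45)^0.254 = 694 K; V₂ = 5.10 L.
ΔU = nCvΔT = 0.425×24.5×(694−475) = 2270 J.
Q = 0 for an adiabatic process, so W = −ΔU = -2270 J.
State after step 1: P = 481 kPa, V = 5.10 L, T = 694 K.
Step 2 — Isobaric: P stays 481 kPa; V/T = const ⇒ T₂ = 1740 K, V₂ = 12.8 L.
W = PΔV = 481×(12.8−5.10) kPa·L = 3700 J.
ΔU = nCvΔT = 0.425×24.5×(1740−694) = 10900 J.
Q = ΔU + W = nCpΔT = 14600 J.
Net over both steps: W = 1420 J, Q = 14600 J, ΔU = 13100 J.

13100 J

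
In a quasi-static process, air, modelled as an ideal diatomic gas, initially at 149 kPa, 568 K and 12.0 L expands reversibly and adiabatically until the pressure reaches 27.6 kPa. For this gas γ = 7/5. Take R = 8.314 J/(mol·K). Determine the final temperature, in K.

Adiabatic: T₂/T₁ = (P₂/P₁)^((γ−1)/γ) ⇒ T₂ = 568×(0.185)^0.286 = 351 K; V₂ = 40.0 L.

351 K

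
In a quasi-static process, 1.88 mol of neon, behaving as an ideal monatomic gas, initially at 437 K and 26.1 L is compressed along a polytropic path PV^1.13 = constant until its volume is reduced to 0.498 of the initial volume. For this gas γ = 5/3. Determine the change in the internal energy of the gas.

972 J

P₁ = nRT₁/V₁ = 1.88×8.314×437/26.1 = 262 kPa.
Polytropic n=1.13: T₂ = T₁(V₁/V₂)^(n−1) = 437×(2.01)^0.13 = 478 K; P₂ = P₁(V₁/V₂)^n = 575 kPa.
For an ideal gas ΔU = nCvΔT with Cv = (3/2)R = 12.5 J/(mol·K).
ΔU = 1.88×12.5×(478−437) = 972 J.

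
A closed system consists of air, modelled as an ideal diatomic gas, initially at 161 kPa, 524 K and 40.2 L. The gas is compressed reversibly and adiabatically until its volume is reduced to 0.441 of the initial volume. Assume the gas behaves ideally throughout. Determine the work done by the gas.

n = P₁V₁/(RT₁) = 161×40.2/(8.314×524) = 1.49 mol.
Adiabatic: TV^(γ−1) = const ⇒ T₂ = 524×(2.27)^0.400 = 727 K; PV^γ = const ⇒ P₂ = 507 kPa.
ΔU = nCvΔT = 1.49×20.8×(727−524) = 6270 J.
Q = 0 for an adiabatic process, so W = −ΔU = -6270 J.

-6270 J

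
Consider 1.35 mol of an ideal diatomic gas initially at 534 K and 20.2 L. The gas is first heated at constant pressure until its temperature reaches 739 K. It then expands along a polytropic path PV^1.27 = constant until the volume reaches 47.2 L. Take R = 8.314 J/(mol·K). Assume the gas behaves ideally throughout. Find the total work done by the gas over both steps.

6350 J

P₁ = nRT₁/V₁ = 1.35×8.314×534/20.2 = 297 kPa.
Step 1 — Isobaric: P stays 297 kPa; V/T = const ⇒ T₂ = 739 K, V₂ = 28.0 L.
W = PΔV = 297×(28.0−20.2) kPa·L = 2300 J.
ΔU = nCvΔT = 1.35×20.8×(739−534) = 5750 J.
Q = ΔU + W = nCpΔT = 8050 J.
State after step 1: P = 297 kPa, V = 28.0 L, T = 739 K.
Step 2 — Polytropic n=1.27: T₂ = T₁(V₁/V₂)^(n−1) = 739×(0.592)^0.27 = 642 K; P₂ = P₁(V₁/V₂)^n = 153 kPa.
W = (P₁V₁−P₂V₂)/(n−1) = (297×28.0−153×47.2)/0.27 = 4050 J.
ΔU = nCvΔT = 1.35×20.8×(642−739) = -2730 J.
Q = ΔU + W = 1320 J.
Net over both steps: W = 6350 J, Q = 9370 J, ΔU = 3020 J.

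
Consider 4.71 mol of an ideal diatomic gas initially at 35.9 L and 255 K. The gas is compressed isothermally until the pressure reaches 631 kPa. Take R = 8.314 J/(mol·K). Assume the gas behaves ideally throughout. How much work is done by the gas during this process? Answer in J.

-8180 J

P₁ = nRT₁/V₁ = 4.71×8.314×255/35.9 = 278 kPa.
Isothermal: T stays 255 K; PV = const ⇒ V₂ = 15.8 L, P₂ = 631 kPa.
W = nRT ln(V₂/V₁) = 4.71×8.314×255×ln(0.441) = -8180 J.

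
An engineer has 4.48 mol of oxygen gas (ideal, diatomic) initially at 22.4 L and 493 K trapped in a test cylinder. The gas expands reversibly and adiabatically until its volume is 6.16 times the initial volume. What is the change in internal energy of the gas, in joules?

-23700 J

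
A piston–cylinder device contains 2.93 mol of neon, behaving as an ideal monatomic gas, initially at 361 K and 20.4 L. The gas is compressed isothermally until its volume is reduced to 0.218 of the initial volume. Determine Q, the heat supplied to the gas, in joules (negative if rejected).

-13400 J

P₁ = nRT₁/V₁ = 2.93×8.314×361/20.4 = 431 kPa.
Isothermal: T stays 361 K; PV = const ⇒ V₂ = 4.45 L, P₂ = 1980 kPa.
ΔU = 0 (ideal gas, T constant).
W = nRT ln(V₂/V₁) = 2.93×8.314×361×ln(0.218) = -13400 J.
Q = ΔU + W = -13400 J.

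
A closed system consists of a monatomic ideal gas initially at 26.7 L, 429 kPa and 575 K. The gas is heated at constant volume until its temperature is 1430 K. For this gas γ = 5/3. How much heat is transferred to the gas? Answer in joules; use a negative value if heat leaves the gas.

n = P₁V₁/(RT₁) = 429×26.7/(8.314×575) = 2.40 mol.
Isochoric: V stays 26.7 L; P/T = const ⇒ T₂ = 1430 K, P₂ = 1070 kPa.
W = 0 (no volume change).
ΔU = nCvΔT = 2.40×12.5×(1430−575) = 25500 J.
Q = ΔU = 25500 J.

25500 J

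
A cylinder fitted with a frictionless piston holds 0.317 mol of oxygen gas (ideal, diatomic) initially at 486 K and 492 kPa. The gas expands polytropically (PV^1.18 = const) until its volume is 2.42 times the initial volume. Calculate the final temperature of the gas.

V₁ = nRT₁/P₁ = 0.317×8.314×486/492 = 2.60 L.
Polytropic n=1.18: T₂ = T₁(V₁/V₂)^(n−1) = 486×(0.413)^0.18 = 415 K; P₂ = P₁(V₁/V₂)^n = 173 kPa.

415 K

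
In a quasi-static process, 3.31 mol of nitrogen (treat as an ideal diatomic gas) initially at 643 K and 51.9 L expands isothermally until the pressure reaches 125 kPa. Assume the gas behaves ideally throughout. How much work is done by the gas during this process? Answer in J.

P₁ = nRT₁/V₁ = 3.31×8.314×643/51.9 = 341 kPa.
Isothermal: T stays 643 K; PV = const ⇒ V₂ = 142 L, P₂ = 125 kPa.
W = nRT ln(V₂/V₁) = 3.31×8.314×643×ln(2.73) = 17800 J.

17800 J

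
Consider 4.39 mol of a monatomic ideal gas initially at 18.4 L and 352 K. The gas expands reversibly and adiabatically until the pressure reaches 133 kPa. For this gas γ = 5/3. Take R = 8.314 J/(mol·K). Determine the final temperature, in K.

181 K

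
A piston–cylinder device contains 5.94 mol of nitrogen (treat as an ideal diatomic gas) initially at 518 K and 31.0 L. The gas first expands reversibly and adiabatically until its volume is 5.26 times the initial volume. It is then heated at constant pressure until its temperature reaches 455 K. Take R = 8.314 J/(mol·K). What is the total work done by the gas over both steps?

40300 J

P₁ = nRT₁/V₁ = 5.94×8.314×518/31.0 = 825 kPa.
Step 1 — Adiabatic: TV^(γ−1) = const ⇒ T₂ = 518×(0.190)^0.400 = 267 K; PV^γ = const ⇒ P₂ = 80.8 kPa.
ΔU = nCvΔT = 5.94×20.8×(267−518) = -31000 J.
Q = 0 for an adiabatic process, so W = −ΔU = 31000 J.
State after step 1: P = 80.8 kPa, V = 163 L, T = 267 K.
Step 2 — Isobaric: P stays 80.8 kPa; V/T = const ⇒ T₂ = 455 K, V₂ = 278 L.
W = PΔV = 80.8×(278−163) kPa·L = 9300 J.
ΔU = nCvΔT = 5.94×20.8×(455−267) = 23300 J.
Q = ΔU + W = nCpΔT = 32600 J.
Net over both steps: W = 40300 J, Q = 32600 J, ΔU = -7780 J.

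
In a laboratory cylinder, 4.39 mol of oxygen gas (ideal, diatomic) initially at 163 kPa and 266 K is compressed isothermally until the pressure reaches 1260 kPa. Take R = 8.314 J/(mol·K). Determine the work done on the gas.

V₁ = nRT₁/P₁ = 4.39×8.314×266/163 = 59.6 L.
Isothermal: T stays 266 K; PV = const ⇒ V₂ = 7.71 L, P₂ = 1260 kPa.
W = nRT ln(V₂/V₁) = 4.39×8.314×266×ln(0.129) = -19900 J.
Work done on the gas = −W_by = 19900 J.

19900 J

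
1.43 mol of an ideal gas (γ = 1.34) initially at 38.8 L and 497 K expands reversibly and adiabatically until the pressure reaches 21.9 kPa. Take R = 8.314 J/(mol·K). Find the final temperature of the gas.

304 K

P₁ = nRT₁/V₁ = 1.43×8.314×497/38.8 = 152 kPa.
Adiabatic: T₂/T₁ = (P₂/P₁)^((γ−1)/γ) ⇒ T₂ = 497×(0.144)^0.254 = 304 K; V₂ = 165 L.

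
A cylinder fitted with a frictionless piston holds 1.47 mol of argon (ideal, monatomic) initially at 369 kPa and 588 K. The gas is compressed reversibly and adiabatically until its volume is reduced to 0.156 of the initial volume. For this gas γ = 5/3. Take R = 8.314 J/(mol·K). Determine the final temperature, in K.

V₁ = nRT₁/P₁ = 1.47×8.314×588/369 = 19.5 L.
Adiabatic: TV^(γ−1) = const ⇒ T₂ = 588×(6.41)^0.667 = 2030 K; PV^γ = const ⇒ P₂ = 8160 kPa.

2030 K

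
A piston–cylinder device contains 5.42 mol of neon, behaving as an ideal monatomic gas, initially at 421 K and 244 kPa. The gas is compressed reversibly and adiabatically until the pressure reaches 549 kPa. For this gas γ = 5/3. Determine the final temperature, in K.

V₁ = nRT₁/P₁ = 5.42×8.314×421/244 = 77.8 L.
Adiabatic: T₂/T₁ = (P₂/P₁)^((γ−1)/γ) ⇒ T₂ = 421×(2.25)^0.400 = 582 K; V₂ = 47.8 L.

582 K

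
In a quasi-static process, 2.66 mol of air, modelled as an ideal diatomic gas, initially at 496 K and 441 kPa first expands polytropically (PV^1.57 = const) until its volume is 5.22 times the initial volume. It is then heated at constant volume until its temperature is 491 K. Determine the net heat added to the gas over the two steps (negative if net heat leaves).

11500 J

V₁ = nRT₁/P₁ = 2.66×8.314×496/441 = 24.9 L.
Step 1 — Polytropic n=1.57: T₂ = T₁(V₁/V₂)^(n−1) = 496×(0.192)^0.57 = 193 K; P₂ = P₁(V₁/V₂)^n = 32.9 kPa.
W = (P₁V₁−P₂V₂)/(n−1) = (441×24.9−32.9×130)/0.57 = 11700 J.
ΔU = nCvΔT = 2.66×20.8×(193−496) = -16700 J.
Q = ΔU + W = -4990 J.
State after step 1: P = 32.9 kPa, V = 130 L, T = 193 K.
Step 2 — Isochoric: V stays 130 L; P/T = const ⇒ T₂ = 491 K, P₂ = 83.6 kPa.
W = 0 (no volume change).
ΔU = nCvΔT = 2.66×20.8×(491−193) = 16500 J.
Q = ΔU = 16500 J.
Net over both steps: W = 11700 J, Q = 11500 J, ΔU = -276 J.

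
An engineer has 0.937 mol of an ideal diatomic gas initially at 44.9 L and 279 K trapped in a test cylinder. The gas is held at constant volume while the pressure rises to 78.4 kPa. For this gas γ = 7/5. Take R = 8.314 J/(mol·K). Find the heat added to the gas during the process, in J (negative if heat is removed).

3370 J

P₁ = nRT₁/V₁ = 0.937×8.314×279/44.9 = 48.4 kPa.
Isochoric: V stays 44.9 L; P/T = const ⇒ T₂ = 452 K, P₂ = 78.4 kPa.
W = 0 (no volume change).
ΔU = nCvΔT = 0.937×20.8×(452−279) = 3370 J.
Q = ΔU = 3370 J.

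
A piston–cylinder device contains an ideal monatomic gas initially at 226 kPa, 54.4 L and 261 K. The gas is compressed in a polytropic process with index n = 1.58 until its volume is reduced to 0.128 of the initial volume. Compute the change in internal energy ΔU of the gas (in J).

n = P₁V₁/(RT₁) = 226×54.4/(8.314×261) = 5.67 mol.
Polytropic n=1.58: T₂ = T₁(V₁/V₂)^(n−1) = 261×(7.81)^0.58 = 860 K; P₂ = P₁(V₁/V₂)^n = 5820 kPa.
For an ideal gas ΔU = nCvΔT with Cv = (3/2)R = 12.5 J/(mol·K).
ΔU = 5.67×12.5×(860−261) = 42300 J.

42300 J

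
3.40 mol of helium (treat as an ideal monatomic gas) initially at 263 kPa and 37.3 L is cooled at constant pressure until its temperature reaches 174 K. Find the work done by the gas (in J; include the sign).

T₁ = P₁V₁/(nR) = 263×37.3/(3.40×8.314) = 347 K.
Isobaric: P stays 263 kPa; V/T = const ⇒ T₂ = 174 K, V₂ = 18.7 L.
W = PΔV = 263×(18.7−37.3) kPa·L = -4890 J.

-4890 J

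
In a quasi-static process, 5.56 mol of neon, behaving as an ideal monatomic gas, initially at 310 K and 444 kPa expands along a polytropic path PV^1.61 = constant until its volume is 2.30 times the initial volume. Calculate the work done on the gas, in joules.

V₁ = nRT₁/P₁ = 5.56×8.314×310/444 = 32.3 L.
Polytropic n=1.61: T₂ = T₁(V₁/V₂)^(n−1) = 310×(0.435)^0.61 = 187 K; P₂ = P₁(V₁/V₂)^n = 116 kPa.
W = (P₁V₁−P₂V₂)/(n−1) = (444×32.3−116×74.2)/0.61 = 9360 J.
Work done on the gas = −W_by = -9360 J.

-9360 J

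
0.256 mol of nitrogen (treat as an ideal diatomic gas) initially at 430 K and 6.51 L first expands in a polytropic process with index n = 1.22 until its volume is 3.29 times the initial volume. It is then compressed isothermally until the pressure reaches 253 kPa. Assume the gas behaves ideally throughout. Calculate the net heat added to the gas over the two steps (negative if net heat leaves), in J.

-1010 J

P₁ = nRT₁/V₁ = 0.256×8.314×430/6.51 = 141 kPa.
Step 1 — Polytropic n=1.22: T₂ = T₁(V₁/V₂)^(n−1) = 430×(0.304)^0.22 = 331 K; P₂ = P₁(V₁/V₂)^n = 32.9 kPa.
W = (P₁V₁−P₂V₂)/(n−1) = (141×6.51−32.9×21.4)/0.22 = 959 J.
ΔU = nCvΔT = 0.256×20.8×(331−430) = -527 J.
Q = ΔU + W = 431 J.
State after step 1: P = 32.9 kPa, V = 21.4 L, T = 331 K.
Step 2 — Isothermal: T stays 331 K; PV = const ⇒ V₂ = 2.78 L, P₂ = 253 kPa.
ΔU = 0 (ideal gas, T constant).
W = nRT ln(V₂/V₁) = 0.256×8.314×331×ln(0.130) = -1440 J.
Q = ΔU + W = -1440 J.
Net over both steps: W = -478 J, Q = -1010 J, ΔU = -527 J.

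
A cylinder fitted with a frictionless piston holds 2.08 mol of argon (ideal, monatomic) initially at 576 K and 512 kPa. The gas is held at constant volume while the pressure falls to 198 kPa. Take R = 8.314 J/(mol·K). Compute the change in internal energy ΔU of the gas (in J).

-9160 J

V₁ = nRT₁/P₁ = 2.08×8.314×576/512 = 19.5 L.
Isochoric: V stays 19.5 L; P/T = const ⇒ T₂ = 223 K, P₂ = 198 kPa.
For an ideal gas ΔU = nCvΔT with Cv = (3/2)R = 12.5 J/(mol·K).
ΔU = 2.08×12.5×(223−576) = -9160 J.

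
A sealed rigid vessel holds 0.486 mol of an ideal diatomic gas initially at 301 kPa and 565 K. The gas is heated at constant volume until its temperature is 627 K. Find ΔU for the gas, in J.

V₁ = nRT₁/P₁ = 0.486×8.314×565/301 = 7.58 L.
Isochoric: V stays 7.58 L; P/T = const ⇒ T₂ = 627 K, P₂ = 334 kPa.
For an ideal gas ΔU = nCvΔT with Cv = (5/2)R = 20.8 J/(mol·K).
ΔU = 0.486×20.8×(627−565) = 626 J.

626 J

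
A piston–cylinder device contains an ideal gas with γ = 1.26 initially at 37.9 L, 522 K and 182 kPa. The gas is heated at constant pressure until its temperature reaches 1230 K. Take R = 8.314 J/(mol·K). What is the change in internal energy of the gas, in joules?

n = P₁V₁/(RT₁) = 182×37.9/(8.314×522) = 1.59 mol.
Isobaric: P stays 182 kPa; V/T = const ⇒ T₂ = 1230 K, V₂ = 89.3 L.
For an ideal gas ΔU = nCvΔT with Cv = R/(γ−1) = 32.0 J/(mol·K).
ΔU = 1.59×32.0×(1230−522) = 36000 J.

36000 J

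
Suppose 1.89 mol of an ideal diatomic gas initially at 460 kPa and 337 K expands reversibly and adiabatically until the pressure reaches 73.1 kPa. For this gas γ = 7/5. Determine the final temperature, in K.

199 K

V₁ = nRT₁/P₁ = 1.89×8.314×337/460 = 11.5 L.
Adiabatic: T₂/T₁ = (P₂/P₁)^((γ−1)/γ) ⇒ T₂ = 337×(0.159)^0.286 = 199 K; V₂ = 42.8 L.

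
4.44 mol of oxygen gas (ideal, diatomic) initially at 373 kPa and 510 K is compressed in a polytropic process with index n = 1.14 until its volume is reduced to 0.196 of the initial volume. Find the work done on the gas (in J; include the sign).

V₁ = nRT₁/P₁ = 4.44×8.314×510/373 = 50.5 L.
Polytropic n=1.14: T₂ = T₁(V₁/V₂)^(n−1) = 510×(5.10)^0.14 = 641 K; P₂ = P₁(V₁/V₂)^n = 2390 kPa.
W = (P₁V₁−P₂V₂)/(n−1) = (373×50.5−2390×9.89)/0.14 = -34500 J.
Work done on the gas = −W_by = 34500 J.

34500 J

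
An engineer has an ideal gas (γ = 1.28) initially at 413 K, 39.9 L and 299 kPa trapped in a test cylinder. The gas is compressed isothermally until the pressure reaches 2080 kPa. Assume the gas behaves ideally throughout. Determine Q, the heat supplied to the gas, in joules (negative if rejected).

n = P₁V₁/(RT₁) = 299×39.9/(8.314×413) = 3.47 mol.
Isothermal: T stays 413 K; PV = const ⇒ V₂ = 5.74 L, P₂ = 2080 kPa.
ΔU = 0 (ideal gas, T constant).
W = nRT ln(V₂/V₁) = 3.47×8.314×413×ln(0.144) = -23100 J.
Q = ΔU + W = -23100 J.

-23100 J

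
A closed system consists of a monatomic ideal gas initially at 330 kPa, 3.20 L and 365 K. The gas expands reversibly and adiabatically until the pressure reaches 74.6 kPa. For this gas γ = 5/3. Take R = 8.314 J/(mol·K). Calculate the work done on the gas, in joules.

-710 J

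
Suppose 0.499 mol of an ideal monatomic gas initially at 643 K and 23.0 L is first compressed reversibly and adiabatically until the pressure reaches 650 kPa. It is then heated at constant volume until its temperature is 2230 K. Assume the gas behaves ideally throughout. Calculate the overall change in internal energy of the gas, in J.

9880 J

P₁ = nRT₁/V₁ = 0.499×8.314×643/23.0 = 116 kPa.
Step 1 — Adiabatic: T₂/T₁ = (P₂/P₁)^((γ−1)/γ) ⇒ T₂ = 643×(5.60)^0.400 = 1280 K; V₂ = 8.18 L.
ΔU = nCvΔT = 0.499×12.5×(1280−643) = 3970 J.
Q = 0 for an adiabatic process, so W = −ΔU = -3970 J.
State after step 1: P = 650 kPa, V = 8.18 L, T = 1280 K.
Step 2 — Isochoric: V stays 8.18 L; P/T = const ⇒ T₂ = 2230 K, P₂ = 1130 kPa.
W = 0 (no volume change).
ΔU = nCvΔT = 0.499×12.5×(2230−1280) = 5900 J.
Q = ΔU = 5900 J.
Net over both steps: W = -3970 J, Q = 5900 J, ΔU = 9880 J.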